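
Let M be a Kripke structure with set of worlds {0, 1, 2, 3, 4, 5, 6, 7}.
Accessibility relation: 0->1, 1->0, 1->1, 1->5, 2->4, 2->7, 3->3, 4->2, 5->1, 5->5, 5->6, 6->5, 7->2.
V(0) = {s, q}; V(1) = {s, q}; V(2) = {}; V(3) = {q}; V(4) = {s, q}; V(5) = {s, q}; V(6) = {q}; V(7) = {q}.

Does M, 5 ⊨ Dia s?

At 5: Dia s requires s at some successor in {1, 5, 6}.
  s holds at 1, so Dia s is true at 5.

Yes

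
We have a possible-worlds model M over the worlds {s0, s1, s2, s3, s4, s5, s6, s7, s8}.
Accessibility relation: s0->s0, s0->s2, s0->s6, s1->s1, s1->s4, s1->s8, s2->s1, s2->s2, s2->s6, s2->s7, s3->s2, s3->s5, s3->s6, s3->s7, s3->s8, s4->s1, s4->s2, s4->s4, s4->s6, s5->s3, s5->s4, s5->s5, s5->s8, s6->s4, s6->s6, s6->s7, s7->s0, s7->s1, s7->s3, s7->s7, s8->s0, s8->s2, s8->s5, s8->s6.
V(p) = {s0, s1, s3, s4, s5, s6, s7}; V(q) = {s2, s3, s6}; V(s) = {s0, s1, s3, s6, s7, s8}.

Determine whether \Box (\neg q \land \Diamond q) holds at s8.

No

Recall that \Box ψ holds at a world iff ψ holds at every accessible world, and \Diamond ψ holds iff ψ holds at some accessible world.
At s8: \Box (\neg q \land \Diamond q) requires \neg q \land \Diamond q at every successor {s0, s2, s5, s6}.
  \neg q \land \Diamond q fails at s2, so \Box (\neg q \land \Diamond q) is false at s8.
    At s2: \neg q is false, \Diamond q is true, so \neg q \land \Diamond q is false.
      At s2: \Diamond q requires q at some successor in {s1, s2, s6, s7}.
        q holds at s2, so \Diamond q is true at s2.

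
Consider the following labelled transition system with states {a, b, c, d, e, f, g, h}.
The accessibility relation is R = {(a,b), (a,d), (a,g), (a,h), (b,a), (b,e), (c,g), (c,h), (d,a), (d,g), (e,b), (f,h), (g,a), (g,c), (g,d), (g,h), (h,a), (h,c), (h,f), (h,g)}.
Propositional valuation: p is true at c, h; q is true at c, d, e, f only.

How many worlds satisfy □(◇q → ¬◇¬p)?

Let φ = □(◇q → ¬◇¬p). Evaluate φ at each world:
  a (successors {b, d, g, h}): φ is false.
  b (successors {a, e}): φ is false.
  c (successors {g, h}): φ is false.
  d (successors {a, g}): φ is false.
  e (successors {b}): φ is false.
  f (successors {h}): φ is false.
  g (successors {a, c, d, h}): φ is false.
  h (successors {a, c, f, g}): φ is false.
For instance, at h:
  At h: □(◇q → ¬◇¬p) requires ◇q → ¬◇¬p at every successor {a, c, f, g}.
    ◇q → ¬◇¬p fails at a, so □(◇q → ¬◇¬p) is false at h.
      At a: ◇q is true, ¬◇¬p is false, so ◇q → ¬◇¬p is false.
Satisfying worlds: none.

0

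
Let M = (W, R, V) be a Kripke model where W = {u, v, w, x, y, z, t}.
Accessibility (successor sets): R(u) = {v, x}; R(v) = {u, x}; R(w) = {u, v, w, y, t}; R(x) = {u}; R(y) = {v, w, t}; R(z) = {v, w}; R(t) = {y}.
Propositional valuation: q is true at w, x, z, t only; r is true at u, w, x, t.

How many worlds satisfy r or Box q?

Let φ = r or Box q. Evaluate φ at each world:
  u (successors {v, x}): φ is true.
  v (successors {u, x}): φ is false.
  w (successors {u, v, w, y, t}): φ is true.
  x (successors {u}): φ is true.
  y (successors {v, w, t}): φ is false.
  z (successors {v, w}): φ is false.
  t (successors {y}): φ is true.
For instance, at z:
  At z: r is false, Box q is false, so r or Box q is false.
    At z: Box q requires q at every successor {v, w}.
      q fails at v, so Box q is false at z.
Satisfying worlds: {u, w, x, t}

4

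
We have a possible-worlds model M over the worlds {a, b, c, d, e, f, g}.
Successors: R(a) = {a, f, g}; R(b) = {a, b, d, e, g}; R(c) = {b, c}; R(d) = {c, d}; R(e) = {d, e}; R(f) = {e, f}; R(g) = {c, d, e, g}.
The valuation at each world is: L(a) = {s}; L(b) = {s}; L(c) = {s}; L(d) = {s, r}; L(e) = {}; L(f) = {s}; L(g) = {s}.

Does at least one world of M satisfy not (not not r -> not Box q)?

Let φ = not (not not r -> not Box q). Evaluate φ at each world:
  a (successors {a, f, g}): φ is false.
  b (successors {a, b, d, e, g}): φ is false.
  c (successors {b, c}): φ is false.
  d (successors {c, d}): φ is false.
  e (successors {d, e}): φ is false.
  f (successors {e, f}): φ is false.
  g (successors {c, d, e, g}): φ is false.
For instance, at e:
  At e: not not r -> not Box q is true, so not (not not r -> not Box q) is false.
    At e: not not r is false, not Box q is true, so not not r -> not Box q is true.
      At e: Box q is false, so not Box q is true.

No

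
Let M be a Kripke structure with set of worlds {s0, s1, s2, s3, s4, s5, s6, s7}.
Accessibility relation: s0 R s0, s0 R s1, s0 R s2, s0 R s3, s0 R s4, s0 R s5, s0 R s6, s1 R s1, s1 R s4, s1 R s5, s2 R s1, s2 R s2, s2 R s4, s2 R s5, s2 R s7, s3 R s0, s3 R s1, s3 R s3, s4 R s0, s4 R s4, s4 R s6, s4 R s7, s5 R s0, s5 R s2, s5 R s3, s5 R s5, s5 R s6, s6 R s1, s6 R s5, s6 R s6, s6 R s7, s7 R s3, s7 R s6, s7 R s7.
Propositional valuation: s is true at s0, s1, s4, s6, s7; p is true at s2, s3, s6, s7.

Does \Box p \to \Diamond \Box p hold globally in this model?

Let φ = \Box p \to \Diamond \Box p. Evaluate φ at each world:
  s0 (successors {s0, s1, s2, s3, s4, s5, s6}): φ is true.
  s1 (successors {s1, s4, s5}): φ is true.
  s2 (successors {s1, s2, s4, s5, s7}): φ is true.
  s3 (successors {s0, s1, s3}): φ is true.
  s4 (successors {s0, s4, s6, s7}): φ is true.
  s5 (successors {s0, s2, s3, s5, s6}): φ is true.
  s6 (successors {s1, s5, s6, s7}): φ is true.
  s7 (successors {s3, s6, s7}): φ is true.
For instance, at s5:
  At s5: \Box p is false, \Diamond \Box p is false, so \Box p \to \Diamond \Box p is true.
    At s5: \Box p requires p at every successor {s0, s2, s3, s5, s6}.
      p fails at s0, so \Box p is false at s5.
    At s5: \Diamond \Box p requires \Box p at some successor in {s0, s2, s3, s5, s6}.
      At s0: \Box p is false.
      At s2: \Box p is false.
      At s3: \Box p is false.
      At s5: \Box p is false.
      At s6: \Box p is false.
    So \Diamond \Box p is false at s5.

Yes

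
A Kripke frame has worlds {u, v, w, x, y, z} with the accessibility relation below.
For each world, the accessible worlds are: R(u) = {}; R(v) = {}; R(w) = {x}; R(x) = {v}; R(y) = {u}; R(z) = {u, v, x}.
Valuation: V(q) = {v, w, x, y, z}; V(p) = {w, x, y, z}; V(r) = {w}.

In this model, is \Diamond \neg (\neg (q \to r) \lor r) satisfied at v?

No

At v: no accessible worlds, so \Diamond \neg (\neg (q \to r) \lor r) is false.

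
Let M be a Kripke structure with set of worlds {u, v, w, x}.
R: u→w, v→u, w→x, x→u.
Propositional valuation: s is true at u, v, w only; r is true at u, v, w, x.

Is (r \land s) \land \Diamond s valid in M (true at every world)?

Recall that \Diamond ψ holds at a world iff ψ holds at some accessible world.
Let φ = (r \land s) \land \Diamond s. Evaluate φ at each world:
  u (successors {w}): φ is true.
  v (successors {u}): φ is true.
  w (successors {x}): φ is false.
  x (successors {u}): φ is false.
Detail at w (counterexample):
  At w: r \land s is true, \Diamond s is false, so (r \land s) \land \Diamond s is false.
    At w: \Diamond s requires s at some successor in {x}.
      At x: s is false.
    So \Diamond s is false at w.

No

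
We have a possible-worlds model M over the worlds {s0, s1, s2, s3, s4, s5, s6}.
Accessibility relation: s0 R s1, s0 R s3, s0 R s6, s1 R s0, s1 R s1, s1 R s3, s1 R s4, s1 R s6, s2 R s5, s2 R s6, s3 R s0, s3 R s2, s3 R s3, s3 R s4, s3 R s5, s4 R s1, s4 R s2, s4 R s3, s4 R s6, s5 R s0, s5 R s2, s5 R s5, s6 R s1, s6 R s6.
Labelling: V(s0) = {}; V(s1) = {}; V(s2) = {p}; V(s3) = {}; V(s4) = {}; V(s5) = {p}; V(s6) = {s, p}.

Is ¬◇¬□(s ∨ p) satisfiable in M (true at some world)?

No

Let φ = ¬◇¬□(s ∨ p). Evaluate φ at each world:
  s0 (successors {s1, s3, s6}): φ is false.
  s1 (successors {s0, s1, s3, s4, s6}): φ is false.
  s2 (successors {s5, s6}): φ is false.
  s3 (successors {s0, s2, s3, s4, s5}): φ is false.
  s4 (successors {s1, s2, s3, s6}): φ is false.
  s5 (successors {s0, s2, s5}): φ is false.
  s6 (successors {s1, s6}): φ is false.
For instance, at s1:
  At s1: ◇¬□(s ∨ p) is true, so ¬◇¬□(s ∨ p) is false.
    At s1: ◇¬□(s ∨ p) requires ¬□(s ∨ p) at some successor in {s0, s1, s3, s4, s6}.
      ¬□(s ∨ p) holds at s0, so ◇¬□(s ∨ p) is true at s1.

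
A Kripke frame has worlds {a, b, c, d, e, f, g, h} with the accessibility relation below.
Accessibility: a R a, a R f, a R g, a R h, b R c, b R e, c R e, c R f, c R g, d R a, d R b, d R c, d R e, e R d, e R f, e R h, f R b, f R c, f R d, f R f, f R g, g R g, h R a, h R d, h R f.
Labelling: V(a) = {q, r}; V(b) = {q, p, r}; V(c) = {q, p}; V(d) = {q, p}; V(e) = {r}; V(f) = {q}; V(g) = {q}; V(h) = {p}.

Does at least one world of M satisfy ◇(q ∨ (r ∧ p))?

Let φ = ◇(q ∨ (r ∧ p)). Evaluate φ at each world:
  a (successors {a, f, g, h}): φ is true.
  b (successors {c, e}): φ is true.
  c (successors {e, f, g}): φ is true.
  d (successors {a, b, c, e}): φ is true.
  e (successors {d, f, h}): φ is true.
  f (successors {b, c, d, f, g}): φ is true.
  g (successors {g}): φ is true.
  h (successors {a, d, f}): φ is true.
Detail at a (witness):
  At a: ◇(q ∨ (r ∧ p)) requires q ∨ (r ∧ p) at some successor in {a, f, g, h}.
    q ∨ (r ∧ p) holds at a, so ◇(q ∨ (r ∧ p)) is true at a.

Yes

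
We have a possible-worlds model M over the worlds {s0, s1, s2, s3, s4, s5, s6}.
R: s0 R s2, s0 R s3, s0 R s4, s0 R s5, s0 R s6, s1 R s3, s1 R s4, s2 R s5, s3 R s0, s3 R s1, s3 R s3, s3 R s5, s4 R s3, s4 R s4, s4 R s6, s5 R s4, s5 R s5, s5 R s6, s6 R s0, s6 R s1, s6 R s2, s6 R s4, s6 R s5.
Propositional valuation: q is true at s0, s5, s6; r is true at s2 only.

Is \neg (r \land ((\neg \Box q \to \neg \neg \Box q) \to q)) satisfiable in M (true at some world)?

Yes

Let φ = \neg (r \land ((\neg \Box q \to \neg \neg \Box q) \to q)). Evaluate φ at each world:
  s0 (successors {s2, s3, s4, s5, s6}): φ is true.
  s1 (successors {s3, s4}): φ is true.
  s2 (successors {s5}): φ is true.
  s3 (successors {s0, s1, s3, s5}): φ is true.
  s4 (successors {s3, s4, s6}): φ is true.
  s5 (successors {s4, s5, s6}): φ is true.
  s6 (successors {s0, s1, s2, s4, s5}): φ is true.
Detail at s0 (witness):
  At s0: r \land ((\neg \Box q \to \neg \neg \Box q) \to q) is false, so \neg (r \land ((\neg \Box q \to \neg \neg \Box q) \to q)) is true.
    At s0: r is false, (\neg \Box q \to \neg \neg \Box q) \to q is true, so r \land ((\neg \Box q \to \neg \neg \Box q) \to q) is false.
      At s0: \neg \Box q \to \neg \neg \Box q is false, q is true, so (\neg \Box q \to \neg \neg \Box q) \to q is true.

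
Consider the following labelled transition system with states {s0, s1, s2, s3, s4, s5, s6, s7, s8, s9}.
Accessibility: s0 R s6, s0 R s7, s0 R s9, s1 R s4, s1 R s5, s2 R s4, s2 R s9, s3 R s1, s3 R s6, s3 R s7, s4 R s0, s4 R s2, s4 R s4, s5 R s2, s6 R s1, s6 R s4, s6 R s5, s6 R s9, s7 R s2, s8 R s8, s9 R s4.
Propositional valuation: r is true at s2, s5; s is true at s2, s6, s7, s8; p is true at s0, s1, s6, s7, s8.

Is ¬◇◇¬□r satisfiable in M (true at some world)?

Recall that □ψ holds at a world iff ψ holds at every accessible world, and ◇ψ holds iff ψ holds at some accessible world.
Let φ = ¬◇◇¬□r. Evaluate φ at each world:
  s0 (successors {s6, s7, s9}): φ is false.
  s1 (successors {s4, s5}): φ is false.
  s2 (successors {s4, s9}): φ is false.
  s3 (successors {s1, s6, s7}): φ is false.
  s4 (successors {s0, s2, s4}): φ is false.
  s5 (successors {s2}): φ is false.
  s6 (successors {s1, s4, s5, s9}): φ is false.
  s7 (successors {s2}): φ is false.
  s8 (successors {s8}): φ is false.
  s9 (successors {s4}): φ is false.
For instance, at s0:
  At s0: ◇◇¬□r is true, so ¬◇◇¬□r is false.
    At s0: ◇◇¬□r requires ◇¬□r at some successor in {s6, s7, s9}.
      ◇¬□r holds at s6, so ◇◇¬□r is true at s0.

No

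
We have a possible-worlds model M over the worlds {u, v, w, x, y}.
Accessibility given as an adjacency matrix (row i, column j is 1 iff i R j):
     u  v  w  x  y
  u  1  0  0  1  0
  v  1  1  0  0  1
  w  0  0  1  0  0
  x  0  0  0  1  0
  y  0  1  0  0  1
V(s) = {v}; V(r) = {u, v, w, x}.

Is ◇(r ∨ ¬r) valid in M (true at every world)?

Let φ = ◇(r ∨ ¬r). Evaluate φ at each world:
  u (successors {u, x}): φ is true.
  v (successors {u, v, y}): φ is true.
  w (successors {w}): φ is true.
  x (successors {x}): φ is true.
  y (successors {v, y}): φ is true.
For instance, at w:
  At w: ◇(r ∨ ¬r) requires r ∨ ¬r at some successor in {w}.
    r ∨ ¬r holds at w, so ◇(r ∨ ¬r) is true at w.

Yes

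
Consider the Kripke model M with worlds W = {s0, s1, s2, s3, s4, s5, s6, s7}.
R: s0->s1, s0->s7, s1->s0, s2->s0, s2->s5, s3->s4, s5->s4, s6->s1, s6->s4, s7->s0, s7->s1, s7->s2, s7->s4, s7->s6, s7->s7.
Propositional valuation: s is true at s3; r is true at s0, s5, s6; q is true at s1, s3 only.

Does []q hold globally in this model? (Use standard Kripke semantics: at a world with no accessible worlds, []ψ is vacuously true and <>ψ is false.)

Recall that []ψ holds at a world iff ψ holds at every accessible world, and <>ψ holds iff ψ holds at some accessible world.
Let φ = []q. Evaluate φ at each world:
  s0 (successors {s1, s7}): φ is false.
  s1 (successors {s0}): φ is false.
  s2 (successors {s0, s5}): φ is false.
  s3 (successors {s4}): φ is false.
  s4 (successors ∅): φ is true.
  s5 (successors {s4}): φ is false.
  s6 (successors {s1, s4}): φ is false.
  s7 (successors {s0, s1, s2, s4, s6, s7}): φ is false.
Detail at s0 (counterexample):
  At s0: []q requires q at every successor {s1, s7}.
    q fails at s7, so []q is false at s0.

No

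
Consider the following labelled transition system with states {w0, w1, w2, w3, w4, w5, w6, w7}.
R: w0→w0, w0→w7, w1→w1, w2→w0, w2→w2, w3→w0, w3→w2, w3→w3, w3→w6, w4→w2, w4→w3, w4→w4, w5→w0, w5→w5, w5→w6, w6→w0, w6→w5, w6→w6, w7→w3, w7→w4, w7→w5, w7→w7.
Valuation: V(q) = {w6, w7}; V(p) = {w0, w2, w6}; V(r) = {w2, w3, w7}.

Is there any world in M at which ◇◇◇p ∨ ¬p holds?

Yes

Let φ = ◇◇◇p ∨ ¬p. Evaluate φ at each world:
  w0 (successors {w0, w7}): φ is true.
  w1 (successors {w1}): φ is true.
  w2 (successors {w0, w2}): φ is true.
  w3 (successors {w0, w2, w3, w6}): φ is true.
  w4 (successors {w2, w3, w4}): φ is true.
  w5 (successors {w0, w5, w6}): φ is true.
  w6 (successors {w0, w5, w6}): φ is true.
  w7 (successors {w3, w4, w5, w7}): φ is true.
Detail at w0 (witness):
  At w0: ◇◇◇p is true, ¬p is false, so ◇◇◇p ∨ ¬p is true.
    At w0: ◇◇◇p requires ◇◇p at some successor in {w0, w7}.
      ◇◇p holds at w0, so ◇◇◇p is true at w0.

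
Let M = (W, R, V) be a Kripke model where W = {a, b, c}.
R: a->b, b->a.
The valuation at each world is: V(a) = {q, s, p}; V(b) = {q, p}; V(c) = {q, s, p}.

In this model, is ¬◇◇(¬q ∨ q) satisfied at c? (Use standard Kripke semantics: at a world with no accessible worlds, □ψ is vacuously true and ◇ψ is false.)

Yes

At c: ◇◇(¬q ∨ q) is false, so ¬◇◇(¬q ∨ q) is true.
  At c: no accessible worlds, so ◇◇(¬q ∨ q) is false.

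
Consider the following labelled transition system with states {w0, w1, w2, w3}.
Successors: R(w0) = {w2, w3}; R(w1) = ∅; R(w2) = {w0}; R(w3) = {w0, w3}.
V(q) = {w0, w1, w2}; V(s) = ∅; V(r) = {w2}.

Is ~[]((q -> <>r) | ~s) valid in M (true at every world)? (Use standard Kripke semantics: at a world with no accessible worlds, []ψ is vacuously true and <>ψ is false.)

No

Let φ = ~[]((q -> <>r) | ~s). Evaluate φ at each world:
  w0 (successors {w2, w3}): φ is false.
  w1 (successors ∅): φ is false.
  w2 (successors {w0}): φ is false.
  w3 (successors {w0, w3}): φ is false.
Detail at w0 (counterexample):
  At w0: []((q -> <>r) | ~s) is true, so ~[]((q -> <>r) | ~s) is false.
    At w0: []((q -> <>r) | ~s) requires (q -> <>r) | ~s at every successor {w2, w3}.
      At w2: (q -> <>r) | ~s is true.
      At w3: (q -> <>r) | ~s is true.
    So []((q -> <>r) | ~s) is true at w0.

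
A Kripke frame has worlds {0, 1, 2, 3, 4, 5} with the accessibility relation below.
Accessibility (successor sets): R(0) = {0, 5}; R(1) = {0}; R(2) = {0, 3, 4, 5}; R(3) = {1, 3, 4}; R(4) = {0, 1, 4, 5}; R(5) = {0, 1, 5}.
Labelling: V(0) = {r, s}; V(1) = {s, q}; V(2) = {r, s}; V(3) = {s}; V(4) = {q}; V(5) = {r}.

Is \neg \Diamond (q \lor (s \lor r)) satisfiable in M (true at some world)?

No

Let φ = \neg \Diamond (q \lor (s \lor r)). Evaluate φ at each world:
  0 (successors {0, 5}): φ is false.
  1 (successors {0}): φ is false.
  2 (successors {0, 3, 4, 5}): φ is false.
  3 (successors {1, 3, 4}): φ is false.
  4 (successors {0, 1, 4, 5}): φ is false.
  5 (successors {0, 1, 5}): φ is false.
For instance, at 4:
  At 4: \Diamond (q \lor (s \lor r)) is true, so \neg \Diamond (q \lor (s \lor r)) is false.
    At 4: \Diamond (q \lor (s \lor r)) requires q \lor (s \lor r) at some successor in {0, 1, 4, 5}.
      q \lor (s \lor r) holds at 0, so \Diamond (q \lor (s \lor r)) is true at 4.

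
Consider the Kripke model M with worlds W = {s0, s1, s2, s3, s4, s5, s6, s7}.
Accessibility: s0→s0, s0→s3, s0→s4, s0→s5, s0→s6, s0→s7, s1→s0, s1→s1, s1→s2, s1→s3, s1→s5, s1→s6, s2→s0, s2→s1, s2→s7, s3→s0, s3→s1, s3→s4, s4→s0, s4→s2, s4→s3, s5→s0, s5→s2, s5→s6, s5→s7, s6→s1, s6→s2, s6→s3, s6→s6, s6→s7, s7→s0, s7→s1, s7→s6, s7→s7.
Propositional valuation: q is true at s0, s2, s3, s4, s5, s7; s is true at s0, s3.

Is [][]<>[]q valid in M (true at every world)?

Let φ = [][]<>[]q. Evaluate φ at each world:
  s0 (successors {s0, s3, s4, s5, s6, s7}): φ is false.
  s1 (successors {s0, s1, s2, s3, s5, s6}): φ is false.
  s2 (successors {s0, s1, s7}): φ is false.
  s3 (successors {s0, s1, s4}): φ is false.
  s4 (successors {s0, s2, s3}): φ is false.
  s5 (successors {s0, s2, s6, s7}): φ is false.
  s6 (successors {s1, s2, s3, s6, s7}): φ is false.
  s7 (successors {s0, s1, s6, s7}): φ is false.
Detail at s0 (counterexample):
  At s0: [][]<>[]q requires []<>[]q at every successor {s0, s3, s4, s5, s6, s7}.
    []<>[]q fails at s0, so [][]<>[]q is false at s0.
      At s0: []<>[]q requires <>[]q at every successor {s0, s3, s4, s5, s6, s7}.
        <>[]q fails at s4, so []<>[]q is false at s0.

No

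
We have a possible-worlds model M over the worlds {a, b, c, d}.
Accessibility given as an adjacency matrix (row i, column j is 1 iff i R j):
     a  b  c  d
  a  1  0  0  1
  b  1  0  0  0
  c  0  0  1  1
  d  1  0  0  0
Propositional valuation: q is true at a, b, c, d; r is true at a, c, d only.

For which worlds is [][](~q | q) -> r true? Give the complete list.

Let φ = [][](~q | q) -> r. Evaluate φ at each world:
  a (successors {a, d}): φ is true.
  b (successors {a}): φ is false.
  c (successors {c, d}): φ is true.
  d (successors {a}): φ is true.
For instance, at b:
  At b: [][](~q | q) is true, r is false, so [][](~q | q) -> r is false.
    At b: [][](~q | q) requires [](~q | q) at every successor {a}.
      At a: [](~q | q) is true.
    So [][](~q | q) is true at b.
Satisfying worlds: {a, c, d}

a, c, d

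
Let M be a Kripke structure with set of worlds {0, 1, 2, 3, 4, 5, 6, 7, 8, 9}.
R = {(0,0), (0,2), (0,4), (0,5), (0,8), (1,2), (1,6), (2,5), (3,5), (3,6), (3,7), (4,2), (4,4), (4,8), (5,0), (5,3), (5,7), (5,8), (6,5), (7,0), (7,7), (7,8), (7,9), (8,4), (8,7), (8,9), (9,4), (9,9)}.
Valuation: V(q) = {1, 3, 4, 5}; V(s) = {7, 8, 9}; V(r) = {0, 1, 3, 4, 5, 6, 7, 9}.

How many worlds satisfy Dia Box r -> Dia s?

9

Let φ = Dia Box r -> Dia s. Evaluate φ at each world:
  0 (successors {0, 2, 4, 5, 8}): φ is true.
  1 (successors {2, 6}): φ is false.
  2 (successors {5}): φ is true.
  3 (successors {5, 6, 7}): φ is true.
  4 (successors {2, 4, 8}): φ is true.
  5 (successors {0, 3, 7, 8}): φ is true.
  6 (successors {5}): φ is true.
  7 (successors {0, 7, 8, 9}): φ is true.
  8 (successors {4, 7, 9}): φ is true.
  9 (successors {4, 9}): φ is true.
For instance, at 8:
  At 8: Dia Box r is true, Dia s is true, so Dia Box r -> Dia s is true.
    At 8: Dia Box r requires Box r at some successor in {4, 7, 9}.
      Box r holds at 9, so Dia Box r is true at 8.
    At 8: Dia s requires s at some successor in {4, 7, 9}.
      s holds at 7, so Dia s is true at 8.
Satisfying worlds: {0, 2, 3, 4, 5, 6, 7, 8, 9}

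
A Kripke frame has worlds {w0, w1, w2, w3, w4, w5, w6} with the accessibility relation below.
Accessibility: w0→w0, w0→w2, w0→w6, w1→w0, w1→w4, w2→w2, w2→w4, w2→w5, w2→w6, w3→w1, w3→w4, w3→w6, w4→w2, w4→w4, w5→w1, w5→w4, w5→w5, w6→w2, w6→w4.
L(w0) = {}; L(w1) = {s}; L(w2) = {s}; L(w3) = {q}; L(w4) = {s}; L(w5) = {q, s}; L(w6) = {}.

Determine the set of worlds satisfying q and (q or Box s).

Let φ = q and (q or Box s). Evaluate φ at each world:
  w0 (successors {w0, w2, w6}): φ is false.
  w1 (successors {w0, w4}): φ is false.
  w2 (successors {w2, w4, w5, w6}): φ is false.
  w3 (successors {w1, w4, w6}): φ is true.
  w4 (successors {w2, w4}): φ is false.
  w5 (successors {w1, w4, w5}): φ is true.
  w6 (successors {w2, w4}): φ is false.
For instance, at w2:
  At w2: q is false, q or Box s is false, so q and (q or Box s) is false.
    At w2: q is false, Box s is false, so q or Box s is false.
      At w2: Box s requires s at every successor {w2, w4, w5, w6}.
        s fails at w6, so Box s is false at w2.
Satisfying worlds: {w3, w5}

w3, w5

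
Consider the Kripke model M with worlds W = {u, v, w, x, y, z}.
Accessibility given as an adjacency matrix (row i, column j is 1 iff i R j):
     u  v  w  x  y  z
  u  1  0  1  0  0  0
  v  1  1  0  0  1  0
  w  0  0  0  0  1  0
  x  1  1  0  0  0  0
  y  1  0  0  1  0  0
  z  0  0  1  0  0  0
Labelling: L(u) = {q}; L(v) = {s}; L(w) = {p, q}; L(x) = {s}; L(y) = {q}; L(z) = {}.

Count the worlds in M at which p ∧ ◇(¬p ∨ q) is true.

Let φ = p ∧ ◇(¬p ∨ q). Evaluate φ at each world:
  u (successors {u, w}): φ is false.
  v (successors {u, v, y}): φ is false.
  w (successors {y}): φ is true.
  x (successors {u, v}): φ is false.
  y (successors {u, x}): φ is false.
  z (successors {w}): φ is false.
For instance, at y:
  At y: p is false, ◇(¬p ∨ q) is true, so p ∧ ◇(¬p ∨ q) is false.
    At y: ◇(¬p ∨ q) requires ¬p ∨ q at some successor in {u, x}.
      ¬p ∨ q holds at u, so ◇(¬p ∨ q) is true at y.
Satisfying worlds: {w}

1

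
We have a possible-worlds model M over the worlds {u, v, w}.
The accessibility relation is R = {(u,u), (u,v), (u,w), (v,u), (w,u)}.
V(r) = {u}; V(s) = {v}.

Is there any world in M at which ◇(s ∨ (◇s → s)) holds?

Yes

Let φ = ◇(s ∨ (◇s → s)). Evaluate φ at each world:
  u (successors {u, v, w}): φ is true.
  v (successors {u}): φ is false.
  w (successors {u}): φ is false.
Detail at u (witness):
  At u: ◇(s ∨ (◇s → s)) requires s ∨ (◇s → s) at some successor in {u, v, w}.
    s ∨ (◇s → s) holds at v, so ◇(s ∨ (◇s → s)) is true at u.
      At v: s is true, ◇s → s is true, so s ∨ (◇s → s) is true.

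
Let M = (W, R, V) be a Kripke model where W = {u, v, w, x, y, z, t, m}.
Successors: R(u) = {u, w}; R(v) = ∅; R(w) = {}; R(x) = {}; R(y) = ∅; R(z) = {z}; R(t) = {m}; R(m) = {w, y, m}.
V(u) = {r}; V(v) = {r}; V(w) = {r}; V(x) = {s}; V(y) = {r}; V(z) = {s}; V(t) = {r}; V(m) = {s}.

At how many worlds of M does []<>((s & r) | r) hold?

5

Let φ = []<>((s & r) | r). Evaluate φ at each world:
  u (successors {u, w}): φ is false.
  v (successors ∅): φ is true.
  w (successors ∅): φ is true.
  x (successors ∅): φ is true.
  y (successors ∅): φ is true.
  z (successors {z}): φ is false.
  t (successors {m}): φ is true.
  m (successors {w, y, m}): φ is false.
For instance, at u:
  At u: []<>((s & r) | r) requires <>((s & r) | r) at every successor {u, w}.
    <>((s & r) | r) fails at w, so []<>((s & r) | r) is false at u.
      At w: no accessible worlds, so <>((s & r) | r) is false.
Satisfying worlds: {v, w, x, y, t}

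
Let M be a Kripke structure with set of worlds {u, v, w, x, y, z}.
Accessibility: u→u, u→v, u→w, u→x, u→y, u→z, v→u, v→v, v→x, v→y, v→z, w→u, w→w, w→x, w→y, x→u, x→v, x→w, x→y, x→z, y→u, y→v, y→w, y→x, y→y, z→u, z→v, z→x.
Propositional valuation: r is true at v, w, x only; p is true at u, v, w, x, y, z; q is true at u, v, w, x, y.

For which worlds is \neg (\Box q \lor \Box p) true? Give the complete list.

none

Let φ = \neg (\Box q \lor \Box p). Evaluate φ at each world:
  u (successors {u, v, w, x, y, z}): φ is false.
  v (successors {u, v, x, y, z}): φ is false.
  w (successors {u, w, x, y}): φ is false.
  x (successors {u, v, w, y, z}): φ is false.
  y (successors {u, v, w, x, y}): φ is false.
  z (successors {u, v, x}): φ is false.
For instance, at z:
  At z: \Box q \lor \Box p is true, so \neg (\Box q \lor \Box p) is false.
    At z: \Box q is true, \Box p is true, so \Box q \lor \Box p is true.
      At z: \Box q requires q at every successor {u, v, x}.
        At u: q is true.
        At v: q is true.
        At x: q is true.
      So \Box q is true at z.
      At z: \Box p requires p at every successor {u, v, x}.
        At u: p is true.
        At v: p is true.
        At x: p is true.
      So \Box p is true at z.
Satisfying worlds: none.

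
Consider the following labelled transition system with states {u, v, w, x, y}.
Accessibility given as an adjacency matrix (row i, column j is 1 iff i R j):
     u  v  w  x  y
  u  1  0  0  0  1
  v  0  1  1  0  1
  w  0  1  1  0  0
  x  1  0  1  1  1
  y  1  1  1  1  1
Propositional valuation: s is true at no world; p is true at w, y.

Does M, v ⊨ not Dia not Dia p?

Yes

At v: Dia not Dia p is false, so not Dia not Dia p is true.
  At v: Dia not Dia p requires not Dia p at some successor in {v, w, y}.
    At v: not Dia p is false.
    At w: not Dia p is false.
    At y: not Dia p is false.
  So Dia not Dia p is false at v.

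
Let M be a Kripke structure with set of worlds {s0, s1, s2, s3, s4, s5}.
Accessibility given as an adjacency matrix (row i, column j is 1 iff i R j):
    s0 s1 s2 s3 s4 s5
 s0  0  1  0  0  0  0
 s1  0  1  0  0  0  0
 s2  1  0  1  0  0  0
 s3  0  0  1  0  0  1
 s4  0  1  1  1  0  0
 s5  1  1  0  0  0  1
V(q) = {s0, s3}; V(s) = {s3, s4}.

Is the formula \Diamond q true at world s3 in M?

No

At s3: \Diamond q requires q at some successor in {s2, s5}.
  At s2: q is false.
  At s5: q is false.
So \Diamond q is false at s3.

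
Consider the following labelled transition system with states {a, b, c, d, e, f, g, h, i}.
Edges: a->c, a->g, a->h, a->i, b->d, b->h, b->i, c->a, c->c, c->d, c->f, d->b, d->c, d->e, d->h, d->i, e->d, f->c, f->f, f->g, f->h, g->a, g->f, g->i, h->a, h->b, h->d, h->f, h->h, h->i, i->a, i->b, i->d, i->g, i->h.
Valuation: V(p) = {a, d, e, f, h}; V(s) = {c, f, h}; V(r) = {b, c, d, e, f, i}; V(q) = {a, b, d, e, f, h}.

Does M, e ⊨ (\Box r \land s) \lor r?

Recall that \Box ψ holds at a world iff ψ holds at every accessible world, and \Diamond ψ holds iff ψ holds at some accessible world.
At e: \Box r \land s is false, r is true, so (\Box r \land s) \lor r is true.
  At e: \Box r is true, s is false, so \Box r \land s is false.
    At e: \Box r requires r at every successor {d}.
      At d: r is true.
    So \Box r is true at e.

Yes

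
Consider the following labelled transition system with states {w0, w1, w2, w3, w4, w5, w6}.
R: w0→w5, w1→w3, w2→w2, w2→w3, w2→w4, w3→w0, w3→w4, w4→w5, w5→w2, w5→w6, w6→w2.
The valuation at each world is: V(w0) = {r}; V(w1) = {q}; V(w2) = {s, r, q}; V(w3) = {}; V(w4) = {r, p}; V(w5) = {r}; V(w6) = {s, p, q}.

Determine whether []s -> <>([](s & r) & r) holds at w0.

Recall that []ψ holds at a world iff ψ holds at every accessible world, and <>ψ holds iff ψ holds at some accessible world.
At w0: []s is false, <>([](s & r) & r) is false, so []s -> <>([](s & r) & r) is true.
  At w0: []s requires s at every successor {w5}.
    s fails at w5, so []s is false at w0.
  At w0: <>([](s & r) & r) requires [](s & r) & r at some successor in {w5}.
    At w5: [](s & r) & r is false.
  So <>([](s & r) & r) is false at w0.

Yes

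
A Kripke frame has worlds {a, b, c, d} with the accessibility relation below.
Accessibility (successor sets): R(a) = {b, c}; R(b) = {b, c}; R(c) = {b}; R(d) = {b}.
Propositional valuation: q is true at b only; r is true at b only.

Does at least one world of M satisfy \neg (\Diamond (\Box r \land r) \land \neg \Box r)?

Let φ = \neg (\Diamond (\Box r \land r) \land \neg \Box r). Evaluate φ at each world:
  a (successors {b, c}): φ is true.
  b (successors {b, c}): φ is true.
  c (successors {b}): φ is true.
  d (successors {b}): φ is true.
Detail at a (witness):
  At a: \Diamond (\Box r \land r) \land \neg \Box r is false, so \neg (\Diamond (\Box r \land r) \land \neg \Box r) is true.
    At a: \Diamond (\Box r \land r) is false, \neg \Box r is true, so \Diamond (\Box r \land r) \land \neg \Box r is false.
      At a: \Diamond (\Box r \land r) requires \Box r \land r at some successor in {b, c}.
        At b: \Box r \land r is false.
        At c: \Box r \land r is false.
      So \Diamond (\Box r \land r) is false at a.
      At a: \Box r is false, so \neg \Box r is true.

Yes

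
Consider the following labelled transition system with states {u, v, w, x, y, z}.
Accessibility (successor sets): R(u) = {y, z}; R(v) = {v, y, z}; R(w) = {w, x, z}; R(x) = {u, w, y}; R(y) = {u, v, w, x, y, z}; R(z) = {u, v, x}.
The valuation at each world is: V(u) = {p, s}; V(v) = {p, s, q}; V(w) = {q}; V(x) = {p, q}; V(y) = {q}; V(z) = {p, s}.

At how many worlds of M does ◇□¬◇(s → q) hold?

0

Let φ = ◇□¬◇(s → q). Evaluate φ at each world:
  u (successors {y, z}): φ is false.
  v (successors {v, y, z}): φ is false.
  w (successors {w, x, z}): φ is false.
  x (successors {u, w, y}): φ is false.
  y (successors {u, v, w, x, y, z}): φ is false.
  z (successors {u, v, x}): φ is false.
For instance, at u:
  At u: ◇□¬◇(s → q) requires □¬◇(s → q) at some successor in {y, z}.
    At y: □¬◇(s → q) is false.
    At z: □¬◇(s → q) is false.
  So ◇□¬◇(s → q) is false at u.
Satisfying worlds: none.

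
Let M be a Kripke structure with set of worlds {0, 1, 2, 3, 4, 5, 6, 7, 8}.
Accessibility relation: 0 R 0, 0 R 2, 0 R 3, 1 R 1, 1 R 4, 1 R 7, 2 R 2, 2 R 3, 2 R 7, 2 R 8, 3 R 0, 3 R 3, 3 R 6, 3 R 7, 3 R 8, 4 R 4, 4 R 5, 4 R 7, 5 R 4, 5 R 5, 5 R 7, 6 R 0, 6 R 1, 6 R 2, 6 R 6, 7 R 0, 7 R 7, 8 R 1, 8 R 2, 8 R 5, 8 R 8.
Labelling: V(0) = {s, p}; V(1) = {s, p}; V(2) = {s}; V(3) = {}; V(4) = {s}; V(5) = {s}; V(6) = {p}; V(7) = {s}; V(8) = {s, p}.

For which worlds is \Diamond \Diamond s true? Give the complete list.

0, 1, 2, 3, 4, 5, 6, 7, 8

Let φ = \Diamond \Diamond s. Evaluate φ at each world:
  0 (successors {0, 2, 3}): φ is true.
  1 (successors {1, 4, 7}): φ is true.
  2 (successors {2, 3, 7, 8}): φ is true.
  3 (successors {0, 3, 6, 7, 8}): φ is true.
  4 (successors {4, 5, 7}): φ is true.
  5 (successors {4, 5, 7}): φ is true.
  6 (successors {0, 1, 2, 6}): φ is true.
  7 (successors {0, 7}): φ is true.
  8 (successors {1, 2, 5, 8}): φ is true.
For instance, at 0:
  At 0: \Diamond \Diamond s requires \Diamond s at some successor in {0, 2, 3}.
    \Diamond s holds at 0, so \Diamond \Diamond s is true at 0.
      At 0: \Diamond s requires s at some successor in {0, 2, 3}.
        s holds at 0, so \Diamond s is true at 0.
Satisfying worlds: {0, 1, 2, 3, 4, 5, 6, 7, 8}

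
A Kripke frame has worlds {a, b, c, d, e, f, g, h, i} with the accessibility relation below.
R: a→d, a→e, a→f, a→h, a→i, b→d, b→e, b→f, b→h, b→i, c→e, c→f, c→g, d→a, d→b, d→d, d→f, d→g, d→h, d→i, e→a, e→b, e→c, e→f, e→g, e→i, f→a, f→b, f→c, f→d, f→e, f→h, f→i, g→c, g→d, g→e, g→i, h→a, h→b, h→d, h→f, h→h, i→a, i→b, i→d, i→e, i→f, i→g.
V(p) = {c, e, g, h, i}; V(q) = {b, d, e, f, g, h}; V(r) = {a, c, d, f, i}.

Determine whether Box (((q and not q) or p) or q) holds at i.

No

Recall that Box ψ holds at a world iff ψ holds at every accessible world, and Dia ψ holds iff ψ holds at some accessible world.
At i: Box (((q and not q) or p) or q) requires ((q and not q) or p) or q at every successor {a, b, d, e, f, g}.
  ((q and not q) or p) or q fails at a, so Box (((q and not q) or p) or q) is false at i.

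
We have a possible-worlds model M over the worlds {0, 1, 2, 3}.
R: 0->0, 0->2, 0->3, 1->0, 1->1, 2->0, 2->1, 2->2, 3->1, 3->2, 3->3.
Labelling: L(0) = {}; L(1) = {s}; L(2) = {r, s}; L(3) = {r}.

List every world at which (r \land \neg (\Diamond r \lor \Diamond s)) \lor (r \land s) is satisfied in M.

Let φ = (r \land \neg (\Diamond r \lor \Diamond s)) \lor (r \land s). Evaluate φ at each world:
  0 (successors {0, 2, 3}): φ is false.
  1 (successors {0, 1}): φ is false.
  2 (successors {0, 1, 2}): φ is true.
  3 (successors {1, 2, 3}): φ is false.
For instance, at 0:
  At 0: r \land \neg (\Diamond r \lor \Diamond s) is false, r \land s is false, so (r \land \neg (\Diamond r \lor \Diamond s)) \lor (r \land s) is false.
    At 0: r is false, \neg (\Diamond r \lor \Diamond s) is false, so r \land \neg (\Diamond r \lor \Diamond s) is false.
      At 0: \Diamond r \lor \Diamond s is true, so \neg (\Diamond r \lor \Diamond s) is false.
Satisfying worlds: {2}

2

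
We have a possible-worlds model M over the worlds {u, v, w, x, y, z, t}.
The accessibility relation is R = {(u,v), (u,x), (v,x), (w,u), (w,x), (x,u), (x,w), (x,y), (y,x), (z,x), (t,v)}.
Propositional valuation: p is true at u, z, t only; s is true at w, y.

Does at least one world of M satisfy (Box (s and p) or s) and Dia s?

Recall that Box ψ holds at a world iff ψ holds at every accessible world, and Dia ψ holds iff ψ holds at some accessible world.
Let φ = (Box (s and p) or s) and Dia s. Evaluate φ at each world:
  u (successors {v, x}): φ is false.
  v (successors {x}): φ is false.
  w (successors {u, x}): φ is false.
  x (successors {u, w, y}): φ is false.
  y (successors {x}): φ is false.
  z (successors {x}): φ is false.
  t (successors {v}): φ is false.
For instance, at u:
  At u: Box (s and p) or s is false, Dia s is false, so (Box (s and p) or s) and Dia s is false.
    At u: Box (s and p) is false, s is false, so Box (s and p) or s is false.
      At u: Box (s and p) requires s and p at every successor {v, x}.
        s and p fails at v, so Box (s and p) is false at u.
    At u: Dia s requires s at some successor in {v, x}.
      At v: s is false.
      At x: s is false.
    So Dia s is false at u.

No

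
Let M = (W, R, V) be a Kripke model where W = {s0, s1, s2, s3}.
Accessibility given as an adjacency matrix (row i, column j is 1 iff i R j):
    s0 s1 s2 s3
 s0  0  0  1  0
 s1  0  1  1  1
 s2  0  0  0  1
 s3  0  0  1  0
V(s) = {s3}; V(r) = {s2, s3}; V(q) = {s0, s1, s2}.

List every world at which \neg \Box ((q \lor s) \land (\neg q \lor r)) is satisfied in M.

Recall that \Box ψ holds at a world iff ψ holds at every accessible world, and \Diamond ψ holds iff ψ holds at some accessible world.
Let φ = \neg \Box ((q \lor s) \land (\neg q \lor r)). Evaluate φ at each world:
  s0 (successors {s2}): φ is false.
  s1 (successors {s1, s2, s3}): φ is true.
  s2 (successors {s3}): φ is false.
  s3 (successors {s2}): φ is false.
For instance, at s1:
  At s1: \Box ((q \lor s) \land (\neg q \lor r)) is false, so \neg \Box ((q \lor s) \land (\neg q \lor r)) is true.
    At s1: \Box ((q \lor s) \land (\neg q \lor r)) requires (q \lor s) \land (\neg q \lor r) at every successor {s1, s2, s3}.
      (q \lor s) \land (\neg q \lor r) fails at s1, so \Box ((q \lor s) \land (\neg q \lor r)) is false at s1.
Satisfying worlds: {s1}

s1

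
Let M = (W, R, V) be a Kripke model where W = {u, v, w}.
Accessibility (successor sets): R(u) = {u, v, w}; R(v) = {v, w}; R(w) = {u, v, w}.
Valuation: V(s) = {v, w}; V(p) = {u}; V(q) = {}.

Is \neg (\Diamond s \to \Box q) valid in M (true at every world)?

Let φ = \neg (\Diamond s \to \Box q). Evaluate φ at each world:
  u (successors {u, v, w}): φ is true.
  v (successors {v, w}): φ is true.
  w (successors {u, v, w}): φ is true.
For instance, at w:
  At w: \Diamond s \to \Box q is false, so \neg (\Diamond s \to \Box q) is true.
    At w: \Diamond s is true, \Box q is false, so \Diamond s \to \Box q is false.
      At w: \Diamond s requires s at some successor in {u, v, w}.
        s holds at v, so \Diamond s is true at w.
      At w: \Box q requires q at every successor {u, v, w}.
        q fails at u, so \Box q is false at w.

Yes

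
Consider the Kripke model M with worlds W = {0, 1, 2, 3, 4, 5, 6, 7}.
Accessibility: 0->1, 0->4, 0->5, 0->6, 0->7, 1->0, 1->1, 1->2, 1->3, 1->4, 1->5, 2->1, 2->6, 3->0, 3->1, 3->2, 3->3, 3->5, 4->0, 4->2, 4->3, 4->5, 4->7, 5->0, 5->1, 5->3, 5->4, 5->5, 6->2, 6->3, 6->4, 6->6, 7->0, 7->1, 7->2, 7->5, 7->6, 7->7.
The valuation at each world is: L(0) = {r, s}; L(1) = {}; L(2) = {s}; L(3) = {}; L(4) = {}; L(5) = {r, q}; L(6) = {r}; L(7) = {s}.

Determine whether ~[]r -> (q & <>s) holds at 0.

Recall that []ψ holds at a world iff ψ holds at every accessible world, and <>ψ holds iff ψ holds at some accessible world.
At 0: ~[]r is true, q & <>s is false, so ~[]r -> (q & <>s) is false.
  At 0: []r is false, so ~[]r is true.
    At 0: []r requires r at every successor {1, 4, 5, 6, 7}.
      r fails at 1, so []r is false at 0.
  At 0: q is false, <>s is true, so q & <>s is false.
    At 0: <>s requires s at some successor in {1, 4, 5, 6, 7}.
      s holds at 7, so <>s is true at 0.

No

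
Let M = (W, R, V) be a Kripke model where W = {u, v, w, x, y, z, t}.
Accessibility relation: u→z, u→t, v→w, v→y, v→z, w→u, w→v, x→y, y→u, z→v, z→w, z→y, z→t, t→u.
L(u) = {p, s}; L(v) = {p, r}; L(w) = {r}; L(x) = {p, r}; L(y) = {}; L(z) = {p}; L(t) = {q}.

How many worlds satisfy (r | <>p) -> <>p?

Let φ = (r | <>p) -> <>p. Evaluate φ at each world:
  u (successors {z, t}): φ is true.
  v (successors {w, y, z}): φ is true.
  w (successors {u, v}): φ is true.
  x (successors {y}): φ is false.
  y (successors {u}): φ is true.
  z (successors {v, w, y, t}): φ is true.
  t (successors {u}): φ is true.
For instance, at u:
  At u: r | <>p is true, <>p is true, so (r | <>p) -> <>p is true.
    At u: r is false, <>p is true, so r | <>p is true.
      At u: <>p requires p at some successor in {z, t}.
        p holds at z, so <>p is true at u.
    At u: <>p requires p at some successor in {z, t}.
      p holds at z, so <>p is true at u.
Satisfying worlds: {u, v, w, y, z, t}

6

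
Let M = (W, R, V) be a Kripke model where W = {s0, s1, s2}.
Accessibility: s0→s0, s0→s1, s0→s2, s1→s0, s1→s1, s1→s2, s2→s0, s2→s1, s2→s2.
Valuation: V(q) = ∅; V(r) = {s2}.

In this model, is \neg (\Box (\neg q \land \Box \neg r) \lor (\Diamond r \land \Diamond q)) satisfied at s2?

Yes

At s2: \Box (\neg q \land \Box \neg r) \lor (\Diamond r \land \Diamond q) is false, so \neg (\Box (\neg q \land \Box \neg r) \lor (\Diamond r \land \Diamond q)) is true.
  At s2: \Box (\neg q \land \Box \neg r) is false, \Diamond r \land \Diamond q is false, so \Box (\neg q \land \Box \neg r) \lor (\Diamond r \land \Diamond q) is false.
    At s2: \Box (\neg q \land \Box \neg r) requires \neg q \land \Box \neg r at every successor {s0, s1, s2}.
      \neg q \land \Box \neg r fails at s0, so \Box (\neg q \land \Box \neg r) is false at s2.
    At s2: \Diamond r is true, \Diamond q is false, so \Diamond r \land \Diamond q is false.
      At s2: \Diamond r requires r at some successor in {s0, s1, s2}.
        r holds at s2, so \Diamond r is true at s2.
      At s2: \Diamond q requires q at some successor in {s0, s1, s2}.
        At s0: q is false.
        At s1: q is false.
        At s2: q is false.
      So \Diamond q is false at s2.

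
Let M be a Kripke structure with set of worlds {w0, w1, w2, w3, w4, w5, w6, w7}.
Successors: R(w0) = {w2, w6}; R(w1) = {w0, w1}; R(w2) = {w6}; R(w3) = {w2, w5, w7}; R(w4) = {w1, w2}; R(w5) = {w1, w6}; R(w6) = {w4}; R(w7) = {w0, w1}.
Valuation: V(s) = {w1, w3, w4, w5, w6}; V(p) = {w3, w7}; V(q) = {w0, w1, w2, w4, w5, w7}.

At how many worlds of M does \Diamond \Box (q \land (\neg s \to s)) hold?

3

Let φ = \Diamond \Box (q \land (\neg s \to s)). Evaluate φ at each world:
  w0 (successors {w2, w6}): φ is true.
  w1 (successors {w0, w1}): φ is false.
  w2 (successors {w6}): φ is true.
  w3 (successors {w2, w5, w7}): φ is false.
  w4 (successors {w1, w2}): φ is false.
  w5 (successors {w1, w6}): φ is true.
  w6 (successors {w4}): φ is false.
  w7 (successors {w0, w1}): φ is false.
For instance, at w5:
  At w5: \Diamond \Box (q \land (\neg s \to s)) requires \Box (q \land (\neg s \to s)) at some successor in {w1, w6}.
    \Box (q \land (\neg s \to s)) holds at w6, so \Diamond \Box (q \land (\neg s \to s)) is true at w5.
      At w6: \Box (q \land (\neg s \to s)) requires q \land (\neg s \to s) at every successor {w4}.
        At w4: q \land (\neg s \to s) is true.
      So \Box (q \land (\neg s \to s)) is true at w6.
Satisfying worlds: {w0, w2, w5}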